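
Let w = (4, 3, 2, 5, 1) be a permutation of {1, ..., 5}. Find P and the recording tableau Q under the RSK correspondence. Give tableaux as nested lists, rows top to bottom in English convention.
P = [[1, 5], [2], [3], [4]], Q = [[1, 4], [2], [3], [5]]

Insert each entry of the permutation into P by Schensted row insertion, recording in Q the position of each new cell.

Insert 4: appended to row 1. P = [[4]].
Insert 3: 3 bumps 4 from row 1; 4 starts row 2. P = [[3], [4]].
Insert 2: 2 bumps 3 from row 1; 3 bumps 4 from row 2; 4 starts row 3. P = [[2], [3], [4]].
Insert 5: appended to row 1. P = [[2, 5], [3], [4]].
Insert 1: 1 bumps 2 from row 1; 2 bumps 3 from row 2; 3 bumps 4 from row 3; 4 starts row 4. P = [[1, 5], [2], [3], [4]].

So P = [[1, 5], [2], [3], [4]], Q = [[1, 4], [2], [3], [5]].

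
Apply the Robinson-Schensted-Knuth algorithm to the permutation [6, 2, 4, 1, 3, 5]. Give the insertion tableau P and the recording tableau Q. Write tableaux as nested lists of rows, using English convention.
P = [[1, 3, 5], [2, 4], [6]], Q = [[1, 3, 6], [2, 5], [4]]

Insert each entry of the permutation into P by Schensted row insertion, recording in Q the position of each new cell.

Insert 6: appended to row 1. P = [[6]].
Insert 2: 2 bumps 6 from row 1; 6 starts row 2. P = [[2], [6]].
Insert 4: appended to row 1. P = [[2, 4], [6]].
Insert 1: 1 bumps 2 from row 1; 2 bumps 6 from row 2; 6 starts row 3. P = [[1, 4], [2], [6]].
Insert 3: 3 bumps 4 from row 1; 4 appends to row 2. P = [[1, 3], [2, 4], [6]].
Insert 5: appended to row 1. P = [[1, 3, 5], [2, 4], [6]].

So P = [[1, 3, 5], [2, 4], [6]], Q = [[1, 3, 6], [2, 5], [4]].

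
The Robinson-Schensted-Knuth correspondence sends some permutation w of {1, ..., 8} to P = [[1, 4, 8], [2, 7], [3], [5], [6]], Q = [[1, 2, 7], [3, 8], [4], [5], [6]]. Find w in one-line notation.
6 7 5 3 2 1 8 4

Reverse RSK: for i = n, n-1, ..., 1, locate i in Q, remove the corresponding corner cell from P, and reverse-bump its entry up through P; the value ejected from row 1 is w(i).

So w = 6 7 5 3 2 1 8 4.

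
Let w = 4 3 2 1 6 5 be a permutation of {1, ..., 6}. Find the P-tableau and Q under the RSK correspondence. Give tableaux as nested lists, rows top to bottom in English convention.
Insert each entry of the permutation into P by Schensted row insertion, recording in Q the position of each new cell.

Insert 4: appended to row 1. P = [[4]], Q = [[1]].
Insert 3: 3 bumps 4 from row 1; 4 starts row 2. P = [[3], [4]], Q = [[1], [2]].
Insert 2: 2 bumps 3 from row 1; 3 bumps 4 from row 2; 4 starts row 3. P = [[2], [3], [4]], Q = [[1], [2], [3]].
Insert 1: 1 bumps 2 from row 1; 2 bumps 3 from row 2; 3 bumps 4 from row 3; 4 starts row 4. P = [[1], [2], [3], [4]], Q = [[1], [2], [3], [4]].
Insert 6: appended to row 1. P = [[1, 6], [2], [3], [4]], Q = [[1, 5], [2], [3], [4]].
Insert 5: 5 bumps 6 from row 1; 6 appends to row 2. P = [[1, 5], [2, 6], [3], [4]], Q = [[1, 5], [2, 6], [3], [4]].

So P = [[1, 5], [2, 6], [3], [4]], Q = [[1, 5], [2, 6], [3], [4]].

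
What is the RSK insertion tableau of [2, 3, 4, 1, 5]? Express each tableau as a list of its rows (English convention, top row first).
P = [[1, 3, 4, 5], [2]]

Insert 2: appended to row 1. P = [[2]].
Insert 3: appended to row 1. P = [[2, 3]].
Insert 4: appended to row 1. P = [[2, 3, 4]].
Insert 1: 1 bumps 2 from row 1; 2 starts row 2. P = [[1, 3, 4], [2]].
Insert 5: appended to row 1. P = [[1, 3, 4, 5], [2]].

So P = [[1, 3, 4, 5], [2]].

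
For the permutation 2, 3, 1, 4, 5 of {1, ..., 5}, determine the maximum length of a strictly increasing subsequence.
4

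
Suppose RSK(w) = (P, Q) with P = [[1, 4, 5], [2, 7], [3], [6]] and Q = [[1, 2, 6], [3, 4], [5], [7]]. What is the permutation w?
6 7 3 4 2 5 1

Reverse the RSK construction: for i from n down to 1, find the cell of Q containing i, remove the entry at that cell from P, and reverse-bump it up through P; the value ejected from row 1 is w(i).

Step i=7: Q has 7 at row 4, column 1; remove 6 from row 4 of P and reverse-bump: 6 enters row 3 and ejects 3; 3 enters row 2 and ejects 2; 2 enters row 1 and ejects 1. So w(7) = 1. P is now [[2, 4, 5], [3, 7], [6]].
Step i=6: Q has 6 at row 1, column 3; remove that cell from P, ejecting 5. So w(6) = 5. P is now [[2, 4], [3, 7], [6]].
Step i=5: Q has 5 at row 3, column 1; remove 6 from row 3 of P and reverse-bump: 6 enters row 2 and ejects 3; 3 enters row 1 and ejects 2. So w(5) = 2. P is now [[3, 4], [6, 7]].
Step i=4: Q has 4 at row 2, column 2; remove 7 from row 2 of P and reverse-bump: 7 enters row 1 and ejects 4. So w(4) = 4. P is now [[3, 7], [6]].
Step i=3: Q has 3 at row 2, column 1; remove 6 from row 2 of P and reverse-bump: 6 enters row 1 and ejects 3. So w(3) = 3. P is now [[6, 7]].
Step i=2: Q has 2 at row 1, column 2; remove that cell from P, ejecting 7. So w(2) = 7. P is now [[6]].
Step i=1: Q has 1 at row 1, column 1; remove that cell from P, ejecting 6. So w(1) = 6. P is now [].

So w = 6 7 3 4 2 5 1.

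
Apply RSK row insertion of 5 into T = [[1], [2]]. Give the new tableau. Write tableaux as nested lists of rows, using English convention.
5 is larger than every entry of row 1, so it is appended to row 1. The new tableau is [[1, 5], [2]].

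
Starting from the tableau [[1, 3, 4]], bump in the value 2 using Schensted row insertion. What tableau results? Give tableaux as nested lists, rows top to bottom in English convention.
In row 1, 2 replaces 3 (the leftmost entry greater than 2); 3 is bumped to row 2. 3 starts a new row 2. The new tableau is [[1, 2, 4], [3]].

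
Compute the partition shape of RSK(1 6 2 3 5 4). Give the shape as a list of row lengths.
[4, 1, 1]

Row-insert each entry into an empty tableau.

After inserting 1: P = [[1]].
After inserting 6: P = [[1, 6]].
After inserting 2: P = [[1, 2], [6]].
After inserting 3: P = [[1, 2, 3], [6]].
After inserting 5: P = [[1, 2, 3, 5], [6]].
After inserting 4: P = [[1, 2, 3, 4], [5], [6]].

The final insertion tableau P = [[1, 2, 3, 4], [5], [6]] has shape [4, 1, 1].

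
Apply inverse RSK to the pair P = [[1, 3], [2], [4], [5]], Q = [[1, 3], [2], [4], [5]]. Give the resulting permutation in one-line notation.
5 2 4 3 1

Reverse the RSK construction: for i from n down to 1, find the cell of Q containing i, remove the entry at that cell from P, and reverse-bump it up through P; the value ejected from row 1 is w(i).

Step i=5: Q has 5 at row 4, column 1; remove 5 from row 4 of P and reverse-bump: 5 enters row 3 and ejects 4; 4 enters row 2 and ejects 2; 2 enters row 1 and ejects 1. So w(5) = 1. P is now [[2, 3], [4], [5]].
Step i=4: Q has 4 at row 3, column 1; remove 5 from row 3 of P and reverse-bump: 5 enters row 2 and ejects 4; 4 enters row 1 and ejects 3. So w(4) = 3. P is now [[2, 4], [5]].
Step i=3: Q has 3 at row 1, column 2; remove that cell from P, ejecting 4. So w(3) = 4. P is now [[2], [5]].
Step i=2: Q has 2 at row 2, column 1; remove 5 from row 2 of P and reverse-bump: 5 enters row 1 and ejects 2. So w(2) = 2. P is now [[5]].
Step i=1: Q has 1 at row 1, column 1; remove that cell from P, ejecting 5. So w(1) = 5. P is now [].

So w = 5 2 4 3 1.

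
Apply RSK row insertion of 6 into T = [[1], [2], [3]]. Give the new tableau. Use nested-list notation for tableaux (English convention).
[[1, 6], [2], [3]]

6 is larger than every entry of row 1, so it is appended to row 1. The new tableau is [[1, 6], [2], [3]].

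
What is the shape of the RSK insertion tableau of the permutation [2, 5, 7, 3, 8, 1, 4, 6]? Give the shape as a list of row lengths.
[4, 3, 1]

Row-insert each entry into an empty tableau.

After inserting 2: P = [[2]].
After inserting 5: P = [[2, 5]].
After inserting 7: P = [[2, 5, 7]].
After inserting 3: P = [[2, 3, 7], [5]].
After inserting 8: P = [[2, 3, 7, 8], [5]].
After inserting 1: P = [[1, 3, 7, 8], [2], [5]].
After inserting 4: P = [[1, 3, 4, 8], [2, 7], [5]].
After inserting 6: P = [[1, 3, 4, 6], [2, 7, 8], [5]].

The final insertion tableau P = [[1, 3, 4, 6], [2, 7, 8], [5]] has shape [4, 3, 1].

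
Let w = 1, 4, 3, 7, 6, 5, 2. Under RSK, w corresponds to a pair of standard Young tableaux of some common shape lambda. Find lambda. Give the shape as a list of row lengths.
Row-insert each entry into an empty tableau.

After inserting 1: P = [[1]].
After inserting 4: P = [[1, 4]].
After inserting 3: P = [[1, 3], [4]].
After inserting 7: P = [[1, 3, 7], [4]].
After inserting 6: P = [[1, 3, 6], [4, 7]].
After inserting 5: P = [[1, 3, 5], [4, 6], [7]].
After inserting 2: P = [[1, 2, 5], [3, 6], [4], [7]].

The final insertion tableau P = [[1, 2, 5], [3, 6], [4], [7]] has shape [3, 2, 1, 1].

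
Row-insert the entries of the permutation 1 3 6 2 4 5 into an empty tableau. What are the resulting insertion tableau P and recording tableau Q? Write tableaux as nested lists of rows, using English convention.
P = [[1, 2, 4, 5], [3, 6]], Q = [[1, 2, 3, 6], [4, 5]]

Insert each entry of the permutation into P by Schensted row insertion, recording in Q the position of each new cell.

Insert 1: appended to row 1. P = [[1]], Q = [[1]].
Insert 3: appended to row 1. P = [[1, 3]], Q = [[1, 2]].
Insert 6: appended to row 1. P = [[1, 3, 6]], Q = [[1, 2, 3]].
Insert 2: 2 bumps 3 from row 1; 3 starts row 2. P = [[1, 2, 6], [3]], Q = [[1, 2, 3], [4]].
Insert 4: 4 bumps 6 from row 1; 6 appends to row 2. P = [[1, 2, 4], [3, 6]], Q = [[1, 2, 3], [4, 5]].
Insert 5: appended to row 1. P = [[1, 2, 4, 5], [3, 6]], Q = [[1, 2, 3, 6], [4, 5]].

So P = [[1, 2, 4, 5], [3, 6]], Q = [[1, 2, 3, 6], [4, 5]].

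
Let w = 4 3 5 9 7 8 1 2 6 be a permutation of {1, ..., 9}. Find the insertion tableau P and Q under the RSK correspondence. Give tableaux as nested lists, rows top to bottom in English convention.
P = [[1, 2, 6, 8], [3, 5, 7], [4, 9]], Q = [[1, 3, 4, 6], [2, 5, 9], [7, 8]]

Insert each entry of the permutation into P by Schensted row insertion, recording in Q the position of each new cell.

Insert 4: appended to row 1. P = [[4]], Q = [[1]].
Insert 3: 3 bumps 4 from row 1; 4 starts row 2. P = [[3], [4]], Q = [[1], [2]].
Insert 5: appended to row 1. P = [[3, 5], [4]], Q = [[1, 3], [2]].
Insert 9: appended to row 1. P = [[3, 5, 9], [4]], Q = [[1, 3, 4], [2]].
Insert 7: 7 bumps 9 from row 1; 9 appends to row 2. P = [[3, 5, 7], [4, 9]], Q = [[1, 3, 4], [2, 5]].
Insert 8: appended to row 1. P = [[3, 5, 7, 8], [4, 9]], Q = [[1, 3, 4, 6], [2, 5]].
Insert 1: 1 bumps 3 from row 1; 3 bumps 4 from row 2; 4 starts row 3. P = [[1, 5, 7, 8], [3, 9], [4]], Q = [[1, 3, 4, 6], [2, 5], [7]].
Insert 2: 2 bumps 5 from row 1; 5 bumps 9 from row 2; 9 appends to row 3. P = [[1, 2, 7, 8], [3, 5], [4, 9]], Q = [[1, 3, 4, 6], [2, 5], [7, 8]].
Insert 6: 6 bumps 7 from row 1; 7 appends to row 2. P = [[1, 2, 6, 8], [3, 5, 7], [4, 9]], Q = [[1, 3, 4, 6], [2, 5, 9], [7, 8]].

So P = [[1, 2, 6, 8], [3, 5, 7], [4, 9]], Q = [[1, 3, 4, 6], [2, 5, 9], [7, 8]].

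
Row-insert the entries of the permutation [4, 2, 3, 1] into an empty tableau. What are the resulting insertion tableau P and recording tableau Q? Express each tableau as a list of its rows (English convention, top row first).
Insert each entry of the permutation into P by Schensted row insertion, recording in Q the position of each new cell.

Insert 4: appended to row 1. P = [[4]], Q = [[1]].
Insert 2: 2 bumps 4 from row 1; 4 starts row 2. P = [[2], [4]], Q = [[1], [2]].
Insert 3: appended to row 1. P = [[2, 3], [4]], Q = [[1, 3], [2]].
Insert 1: 1 bumps 2 from row 1; 2 bumps 4 from row 2; 4 starts row 3. P = [[1, 3], [2], [4]], Q = [[1, 3], [2], [4]].

So P = [[1, 3], [2], [4]], Q = [[1, 3], [2], [4]].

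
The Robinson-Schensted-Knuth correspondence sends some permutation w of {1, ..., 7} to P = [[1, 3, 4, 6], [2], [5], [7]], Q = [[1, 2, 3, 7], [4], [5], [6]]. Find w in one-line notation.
Reverse the RSK construction: for i from n down to 1, find the cell of Q containing i, remove the entry at that cell from P, and reverse-bump it up through P; the value ejected from row 1 is w(i).

Step i=7: Q has 7 at row 1, column 4; remove that cell from P, ejecting 6. So w(7) = 6. P is now [[1, 3, 4], [2], [5], [7]].
Step i=6: Q has 6 at row 4, column 1; remove 7 from row 4 of P and reverse-bump: 7 enters row 3 and ejects 5; 5 enters row 2 and ejects 2; 2 enters row 1 and ejects 1. So w(6) = 1. P is now [[2, 3, 4], [5], [7]].
Step i=5: Q has 5 at row 3, column 1; remove 7 from row 3 of P and reverse-bump: 7 enters row 2 and ejects 5; 5 enters row 1 and ejects 4. So w(5) = 4. P is now [[2, 3, 5], [7]].
Step i=4: Q has 4 at row 2, column 1; remove 7 from row 2 of P and reverse-bump: 7 enters row 1 and ejects 5. So w(4) = 5. P is now [[2, 3, 7]].
Step i=3: Q has 3 at row 1, column 3; remove that cell from P, ejecting 7. So w(3) = 7. P is now [[2, 3]].
Step i=2: Q has 2 at row 1, column 2; remove that cell from P, ejecting 3. So w(2) = 3. P is now [[2]].
Step i=1: Q has 1 at row 1, column 1; remove that cell from P, ejecting 2. So w(1) = 2. P is now [].

So w = 2 3 7 5 4 1 6.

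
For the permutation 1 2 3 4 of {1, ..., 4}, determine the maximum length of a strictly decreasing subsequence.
1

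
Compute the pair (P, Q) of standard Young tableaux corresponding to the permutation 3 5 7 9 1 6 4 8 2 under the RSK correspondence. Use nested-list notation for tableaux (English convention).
P = [[1, 2, 6, 8], [3, 4, 9], [5], [7]], Q = [[1, 2, 3, 4], [5, 6, 8], [7], [9]]

Insert each entry of the permutation into P by Schensted row insertion, recording in Q the position of each new cell.

Insert 3: appended to row 1. P = [[3]].
Insert 5: appended to row 1. P = [[3, 5]].
Insert 7: appended to row 1. P = [[3, 5, 7]].
Insert 9: appended to row 1. P = [[3, 5, 7, 9]].
Insert 1: 1 bumps 3 from row 1; 3 starts row 2. P = [[1, 5, 7, 9], [3]].
Insert 6: 6 bumps 7 from row 1; 7 appends to row 2. P = [[1, 5, 6, 9], [3, 7]].
Insert 4: 4 bumps 5 from row 1; 5 bumps 7 from row 2; 7 starts row 3. P = [[1, 4, 6, 9], [3, 5], [7]].
Insert 8: 8 bumps 9 from row 1; 9 appends to row 2. P = [[1, 4, 6, 8], [3, 5, 9], [7]].
Insert 2: 2 bumps 4 from row 1; 4 bumps 5 from row 2; 5 bumps 7 from row 3; 7 starts row 4. P = [[1, 2, 6, 8], [3, 4, 9], [5], [7]].

So P = [[1, 2, 6, 8], [3, 4, 9], [5], [7]], Q = [[1, 2, 3, 4], [5, 6, 8], [7], [9]].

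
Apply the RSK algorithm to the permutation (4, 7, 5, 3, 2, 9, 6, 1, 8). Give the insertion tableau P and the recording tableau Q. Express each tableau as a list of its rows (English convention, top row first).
P = [[1, 5, 6, 8], [2, 9], [3], [4], [7]], Q = [[1, 2, 6, 9], [3, 7], [4], [5], [8]]

Insert each entry of the permutation into P by Schensted row insertion, recording in Q the position of each new cell.

Insert 4: appended to row 1. P = [[4]].
Insert 7: appended to row 1. P = [[4, 7]].
Insert 5: 5 bumps 7 from row 1; 7 starts row 2. P = [[4, 5], [7]].
Insert 3: 3 bumps 4 from row 1; 4 bumps 7 from row 2; 7 starts row 3. P = [[3, 5], [4], [7]].
Insert 2: 2 bumps 3 from row 1; 3 bumps 4 from row 2; 4 bumps 7 from row 3; 7 starts row 4. P = [[2, 5], [3], [4], [7]].
Insert 9: appended to row 1. P = [[2, 5, 9], [3], [4], [7]].
Insert 6: 6 bumps 9 from row 1; 9 appends to row 2. P = [[2, 5, 6], [3, 9], [4], [7]].
Insert 1: 1 bumps 2 from row 1; 2 bumps 3 from row 2; 3 bumps 4 from row 3; 4 bumps 7 from row 4; 7 starts row 5. P = [[1, 5, 6], [2, 9], [3], [4], [7]].
Insert 8: appended to row 1. P = [[1, 5, 6, 8], [2, 9], [3], [4], [7]].

So P = [[1, 5, 6, 8], [2, 9], [3], [4], [7]], Q = [[1, 2, 6, 9], [3, 7], [4], [5], [8]].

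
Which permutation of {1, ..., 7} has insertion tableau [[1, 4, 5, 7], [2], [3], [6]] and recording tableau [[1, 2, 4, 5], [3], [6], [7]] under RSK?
Reverse the RSK construction: for i from n down to 1, find the cell of Q containing i, remove the entry at that cell from P, and reverse-bump it up through P; the value ejected from row 1 is w(i).

Step i=7: Q has 7 at row 4, column 1; remove 6 from row 4 of P and reverse-bump: 6 enters row 3 and ejects 3; 3 enters row 2 and ejects 2; 2 enters row 1 and ejects 1. So w(7) = 1. P is now [[2, 4, 5, 7], [3], [6]].
Step i=6: Q has 6 at row 3, column 1; remove 6 from row 3 of P and reverse-bump: 6 enters row 2 and ejects 3; 3 enters row 1 and ejects 2. So w(6) = 2. P is now [[3, 4, 5, 7], [6]].
Step i=5: Q has 5 at row 1, column 4; remove that cell from P, ejecting 7. So w(5) = 7. P is now [[3, 4, 5], [6]].
Step i=4: Q has 4 at row 1, column 3; remove that cell from P, ejecting 5. So w(4) = 5. P is now [[3, 4], [6]].
Step i=3: Q has 3 at row 2, column 1; remove 6 from row 2 of P and reverse-bump: 6 enters row 1 and ejects 4. So w(3) = 4. P is now [[3, 6]].
Step i=2: Q has 2 at row 1, column 2; remove that cell from P, ejecting 6. So w(2) = 6. P is now [[3]].
Step i=1: Q has 1 at row 1, column 1; remove that cell from P, ejecting 3. So w(1) = 3. P is now [].

So w = 3 6 4 5 7 2 1.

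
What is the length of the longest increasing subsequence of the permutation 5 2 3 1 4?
3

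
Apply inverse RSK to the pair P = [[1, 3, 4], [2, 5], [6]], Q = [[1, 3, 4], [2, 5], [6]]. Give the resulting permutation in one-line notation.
Reverse the RSK construction: for i from n down to 1, find the cell of Q containing i, remove the entry at that cell from P, and reverse-bump it up through P; the value ejected from row 1 is w(i).

Step i=6: Q has 6 at row 3, column 1; remove 6 from row 3 of P and reverse-bump: 6 enters row 2 and ejects 5; 5 enters row 1 and ejects 4. So w(6) = 4. P is now [[1, 3, 5], [2, 6]].
Step i=5: Q has 5 at row 2, column 2; remove 6 from row 2 of P and reverse-bump: 6 enters row 1 and ejects 5. So w(5) = 5. P is now [[1, 3, 6], [2]].
Step i=4: Q has 4 at row 1, column 3; remove that cell from P, ejecting 6. So w(4) = 6. P is now [[1, 3], [2]].
Step i=3: Q has 3 at row 1, column 2; remove that cell from P, ejecting 3. So w(3) = 3. P is now [[1], [2]].
Step i=2: Q has 2 at row 2, column 1; remove 2 from row 2 of P and reverse-bump: 2 enters row 1 and ejects 1. So w(2) = 1. P is now [[2]].
Step i=1: Q has 1 at row 1, column 1; remove that cell from P, ejecting 2. So w(1) = 2. P is now [].

So w = 2 1 3 6 5 4.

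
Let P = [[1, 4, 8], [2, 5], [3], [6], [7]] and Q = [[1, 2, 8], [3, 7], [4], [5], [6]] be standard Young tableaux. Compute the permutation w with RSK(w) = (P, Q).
3 7 6 5 2 1 4 8

Reverse the RSK construction: for i from n down to 1, find the cell of Q containing i, remove the entry at that cell from P, and reverse-bump it up through P; the value ejected from row 1 is w(i).

Step i=8: Q has 8 at row 1, column 3; remove that cell from P, ejecting 8. So w(8) = 8. P is now [[1, 4], [2, 5], [3], [6], [7]].
Step i=7: Q has 7 at row 2, column 2; remove 5 from row 2 of P and reverse-bump: 5 enters row 1 and ejects 4. So w(7) = 4. P is now [[1, 5], [2], [3], [6], [7]].
Step i=6: Q has 6 at row 5, column 1; remove 7 from row 5 of P and reverse-bump: 7 enters row 4 and ejects 6; 6 enters row 3 and ejects 3; 3 enters row 2 and ejects 2; 2 enters row 1 and ejects 1. So w(6) = 1. P is now [[2, 5], [3], [6], [7]].
Step i=5: Q has 5 at row 4, column 1; remove 7 from row 4 of P and reverse-bump: 7 enters row 3 and ejects 6; 6 enters row 2 and ejects 3; 3 enters row 1 and ejects 2. So w(5) = 2. P is now [[3, 5], [6], [7]].
Step i=4: Q has 4 at row 3, column 1; remove 7 from row 3 of P and reverse-bump: 7 enters row 2 and ejects 6; 6 enters row 1 and ejects 5. So w(4) = 5. P is now [[3, 6], [7]].
Step i=3: Q has 3 at row 2, column 1; remove 7 from row 2 of P and reverse-bump: 7 enters row 1 and ejects 6. So w(3) = 6. P is now [[3, 7]].
Step i=2: Q has 2 at row 1, column 2; remove that cell from P, ejecting 7. So w(2) = 7. P is now [[3]].
Step i=1: Q has 1 at row 1, column 1; remove that cell from P, ejecting 3. So w(1) = 3. P is now [].

So w = 3 7 6 5 2 1 4 8.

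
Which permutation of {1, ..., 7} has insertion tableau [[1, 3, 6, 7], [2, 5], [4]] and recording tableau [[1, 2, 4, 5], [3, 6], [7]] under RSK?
4 5 2 6 7 3 1

Reverse the RSK construction: for i from n down to 1, find the cell of Q containing i, remove the entry at that cell from P, and reverse-bump it up through P; the value ejected from row 1 is w(i).

Step i=7: Q has 7 at row 3, column 1; remove 4 from row 3 of P and reverse-bump: 4 enters row 2 and ejects 2; 2 enters row 1 and ejects 1. So w(7) = 1. P is now [[2, 3, 6, 7], [4, 5]].
Step i=6: Q has 6 at row 2, column 2; remove 5 from row 2 of P and reverse-bump: 5 enters row 1 and ejects 3. So w(6) = 3. P is now [[2, 5, 6, 7], [4]].
Step i=5: Q has 5 at row 1, column 4; remove that cell from P, ejecting 7. So w(5) = 7. P is now [[2, 5, 6], [4]].
Step i=4: Q has 4 at row 1, column 3; remove that cell from P, ejecting 6. So w(4) = 6. P is now [[2, 5], [4]].
Step i=3: Q has 3 at row 2, column 1; remove 4 from row 2 of P and reverse-bump: 4 enters row 1 and ejects 2. So w(3) = 2. P is now [[4, 5]].
Step i=2: Q has 2 at row 1, column 2; remove that cell from P, ejecting 5. So w(2) = 5. P is now [[4]].
Step i=1: Q has 1 at row 1, column 1; remove that cell from P, ejecting 4. So w(1) = 4. P is now [].

So w = 4 5 2 6 7 3 1.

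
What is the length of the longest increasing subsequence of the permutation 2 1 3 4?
3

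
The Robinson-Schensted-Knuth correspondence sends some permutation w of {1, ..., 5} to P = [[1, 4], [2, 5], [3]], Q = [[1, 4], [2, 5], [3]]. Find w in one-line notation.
Reverse the RSK construction: for i from n down to 1, find the cell of Q containing i, remove the entry at that cell from P, and reverse-bump it up through P; the value ejected from row 1 is w(i).

Step i=5: Q has 5 at row 2, column 2; remove 5 from row 2 of P and reverse-bump: 5 enters row 1 and ejects 4. So w(5) = 4. P is now [[1, 5], [2], [3]].
Step i=4: Q has 4 at row 1, column 2; remove that cell from P, ejecting 5. So w(4) = 5. P is now [[1], [2], [3]].
Step i=3: Q has 3 at row 3, column 1; remove 3 from row 3 of P and reverse-bump: 3 enters row 2 and ejects 2; 2 enters row 1 and ejects 1. So w(3) = 1. P is now [[2], [3]].
Step i=2: Q has 2 at row 2, column 1; remove 3 from row 2 of P and reverse-bump: 3 enters row 1 and ejects 2. So w(2) = 2. P is now [[3]].
Step i=1: Q has 1 at row 1, column 1; remove that cell from P, ejecting 3. So w(1) = 3. P is now [].

So w = 3 2 1 5 4.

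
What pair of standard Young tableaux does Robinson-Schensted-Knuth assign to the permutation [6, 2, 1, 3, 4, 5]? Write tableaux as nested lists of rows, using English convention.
Insert each entry of the permutation into P by Schensted row insertion, recording in Q the position of each new cell.

Insert 6: appended to row 1. P = [[6]].
Insert 2: 2 bumps 6 from row 1; 6 starts row 2. P = [[2], [6]].
Insert 1: 1 bumps 2 from row 1; 2 bumps 6 from row 2; 6 starts row 3. P = [[1], [2], [6]].
Insert 3: appended to row 1. P = [[1, 3], [2], [6]].
Insert 4: appended to row 1. P = [[1, 3, 4], [2], [6]].
Insert 5: appended to row 1. P = [[1, 3, 4, 5], [2], [6]].

So P = [[1, 3, 4, 5], [2], [6]], Q = [[1, 4, 5, 6], [2], [3]].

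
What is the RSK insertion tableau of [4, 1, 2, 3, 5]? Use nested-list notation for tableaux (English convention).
Insert 4: appended to row 1. P = [[4]].
Insert 1: 1 bumps 4 from row 1; 4 starts row 2. P = [[1], [4]].
Insert 2: appended to row 1. P = [[1, 2], [4]].
Insert 3: appended to row 1. P = [[1, 2, 3], [4]].
Insert 5: appended to row 1. P = [[1, 2, 3, 5], [4]].

So P = [[1, 2, 3, 5], [4]].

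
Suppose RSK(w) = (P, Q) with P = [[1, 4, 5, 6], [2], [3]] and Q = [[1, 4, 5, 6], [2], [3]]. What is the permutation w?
3 2 1 4 5 6

Reverse the RSK construction: for i from n down to 1, find the cell of Q containing i, remove the entry at that cell from P, and reverse-bump it up through P; the value ejected from row 1 is w(i).

Step i=6: Q has 6 at row 1, column 4; remove that cell from P, ejecting 6. So w(6) = 6. P is now [[1, 4, 5], [2], [3]].
Step i=5: Q has 5 at row 1, column 3; remove that cell from P, ejecting 5. So w(5) = 5. P is now [[1, 4], [2], [3]].
Step i=4: Q has 4 at row 1, column 2; remove that cell from P, ejecting 4. So w(4) = 4. P is now [[1], [2], [3]].
Step i=3: Q has 3 at row 3, column 1; remove 3 from row 3 of P and reverse-bump: 3 enters row 2 and ejects 2; 2 enters row 1 and ejects 1. So w(3) = 1. P is now [[2], [3]].
Step i=2: Q has 2 at row 2, column 1; remove 3 from row 2 of P and reverse-bump: 3 enters row 1 and ejects 2. So w(2) = 2. P is now [[3]].
Step i=1: Q has 1 at row 1, column 1; remove that cell from P, ejecting 3. So w(1) = 3. P is now [].

So w = 3 2 1 4 5 6.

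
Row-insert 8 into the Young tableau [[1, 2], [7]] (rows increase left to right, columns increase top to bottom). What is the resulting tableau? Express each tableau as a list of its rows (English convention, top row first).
8 is larger than every entry of row 1, so it is appended to row 1. The new tableau is [[1, 2, 8], [7]].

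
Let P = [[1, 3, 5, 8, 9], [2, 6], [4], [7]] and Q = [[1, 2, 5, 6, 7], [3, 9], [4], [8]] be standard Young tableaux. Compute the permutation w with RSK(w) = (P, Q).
Reverse the RSK construction: for i from n down to 1, find the cell of Q containing i, remove the entry at that cell from P, and reverse-bump it up through P; the value ejected from row 1 is w(i).

Step i=9: Q has 9 at row 2, column 2; remove 6 from row 2 of P and reverse-bump: 6 enters row 1 and ejects 5. So w(9) = 5. P is now [[1, 3, 6, 8, 9], [2], [4], [7]].
Step i=8: Q has 8 at row 4, column 1; remove 7 from row 4 of P and reverse-bump: 7 enters row 3 and ejects 4; 4 enters row 2 and ejects 2; 2 enters row 1 and ejects 1. So w(8) = 1. P is now [[2, 3, 6, 8, 9], [4], [7]].
Step i=7: Q has 7 at row 1, column 5; remove that cell from P, ejecting 9. So w(7) = 9. P is now [[2, 3, 6, 8], [4], [7]].
Step i=6: Q has 6 at row 1, column 4; remove that cell from P, ejecting 8. So w(6) = 8. P is now [[2, 3, 6], [4], [7]].
Step i=5: Q has 5 at row 1, column 3; remove that cell from P, ejecting 6. So w(5) = 6. P is now [[2, 3], [4], [7]].
Step i=4: Q has 4 at row 3, column 1; remove 7 from row 3 of P and reverse-bump: 7 enters row 2 and ejects 4; 4 enters row 1 and ejects 3. So w(4) = 3. P is now [[2, 4], [7]].
Step i=3: Q has 3 at row 2, column 1; remove 7 from row 2 of P and reverse-bump: 7 enters row 1 and ejects 4. So w(3) = 4. P is now [[2, 7]].
Step i=2: Q has 2 at row 1, column 2; remove that cell from P, ejecting 7. So w(2) = 7. P is now [[2]].
Step i=1: Q has 1 at row 1, column 1; remove that cell from P, ejecting 2. So w(1) = 2. P is now [].

So w = 2 7 4 3 6 8 9 1 5.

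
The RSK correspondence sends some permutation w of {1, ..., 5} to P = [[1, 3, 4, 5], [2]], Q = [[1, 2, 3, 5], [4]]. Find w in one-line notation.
2 3 4 1 5

Reverse the RSK construction: for i from n down to 1, find the cell of Q containing i, remove the entry at that cell from P, and reverse-bump it up through P; the value ejected from row 1 is w(i).

Step i=5: Q has 5 at row 1, column 4; remove that cell from P, ejecting 5. So w(5) = 5. P is now [[1, 3, 4], [2]].
Step i=4: Q has 4 at row 2, column 1; remove 2 from row 2 of P and reverse-bump: 2 enters row 1 and ejects 1. So w(4) = 1. P is now [[2, 3, 4]].
Step i=3: Q has 3 at row 1, column 3; remove that cell from P, ejecting 4. So w(3) = 4. P is now [[2, 3]].
Step i=2: Q has 2 at row 1, column 2; remove that cell from P, ejecting 3. So w(2) = 3. P is now [[2]].
Step i=1: Q has 1 at row 1, column 1; remove that cell from P, ejecting 2. So w(1) = 2. P is now [].

So w = 2 3 4 1 5.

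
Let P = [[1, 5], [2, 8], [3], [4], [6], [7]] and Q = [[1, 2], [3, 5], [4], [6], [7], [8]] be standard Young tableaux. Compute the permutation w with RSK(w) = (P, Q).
7 8 6 4 5 3 2 1

Reverse the RSK construction: for i from n down to 1, find the cell of Q containing i, remove the entry at that cell from P, and reverse-bump it up through P; the value ejected from row 1 is w(i).

Step i=8: Q has 8 at row 6, column 1; remove 7 from row 6 of P and reverse-bump: 7 enters row 5 and ejects 6; 6 enters row 4 and ejects 4; 4 enters row 3 and ejects 3; 3 enters row 2 and ejects 2; 2 enters row 1 and ejects 1. So w(8) = 1. P is now [[2, 5], [3, 8], [4], [6], [7]].
Step i=7: Q has 7 at row 5, column 1; remove 7 from row 5 of P and reverse-bump: 7 enters row 4 and ejects 6; 6 enters row 3 and ejects 4; 4 enters row 2 and ejects 3; 3 enters row 1 and ejects 2. So w(7) = 2. P is now [[3, 5], [4, 8], [6], [7]].
Step i=6: Q has 6 at row 4, column 1; remove 7 from row 4 of P and reverse-bump: 7 enters row 3 and ejects 6; 6 enters row 2 and ejects 4; 4 enters row 1 and ejects 3. So w(6) = 3. P is now [[4, 5], [6, 8], [7]].
Step i=5: Q has 5 at row 2, column 2; remove 8 from row 2 of P and reverse-bump: 8 enters row 1 and ejects 5. So w(5) = 5. P is now [[4, 8], [6], [7]].
Step i=4: Q has 4 at row 3, column 1; remove 7 from row 3 of P and reverse-bump: 7 enters row 2 and ejects 6; 6 enters row 1 and ejects 4. So w(4) = 4. P is now [[6, 8], [7]].
Step i=3: Q has 3 at row 2, column 1; remove 7 from row 2 of P and reverse-bump: 7 enters row 1 and ejects 6. So w(3) = 6. P is now [[7, 8]].
Step i=2: Q has 2 at row 1, column 2; remove that cell from P, ejecting 8. So w(2) = 8. P is now [[7]].
Step i=1: Q has 1 at row 1, column 1; remove that cell from P, ejecting 7. So w(1) = 7. P is now [].

So w = 7 8 6 4 5 3 2 1.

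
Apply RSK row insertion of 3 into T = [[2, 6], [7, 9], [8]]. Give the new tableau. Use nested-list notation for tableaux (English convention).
[[2, 3], [6, 9], [7], [8]]

In row 1, 3 replaces 6 (the leftmost entry greater than 3); 6 is bumped to row 2. In row 2, 6 replaces 7 (the leftmost entry greater than 6); 7 is bumped to row 3. In row 3, 7 replaces 8 (the leftmost entry greater than 7); 8 is bumped to row 4. 8 starts a new row 4. The new tableau is [[2, 3], [6, 9], [7], [8]].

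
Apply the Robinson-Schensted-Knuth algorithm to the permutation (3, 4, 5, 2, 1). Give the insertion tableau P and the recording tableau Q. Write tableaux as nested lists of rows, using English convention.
P = [[1, 4, 5], [2], [3]], Q = [[1, 2, 3], [4], [5]]

Insert each entry of the permutation into P by Schensted row insertion, recording in Q the position of each new cell.

Insert 3: appended to row 1. P = [[3]].
Insert 4: appended to row 1. P = [[3, 4]].
Insert 5: appended to row 1. P = [[3, 4, 5]].
Insert 2: 2 bumps 3 from row 1; 3 starts row 2. P = [[2, 4, 5], [3]].
Insert 1: 1 bumps 2 from row 1; 2 bumps 3 from row 2; 3 starts row 3. P = [[1, 4, 5], [2], [3]].

So P = [[1, 4, 5], [2], [3]], Q = [[1, 2, 3], [4], [5]].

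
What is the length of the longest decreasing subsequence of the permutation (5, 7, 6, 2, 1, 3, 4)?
4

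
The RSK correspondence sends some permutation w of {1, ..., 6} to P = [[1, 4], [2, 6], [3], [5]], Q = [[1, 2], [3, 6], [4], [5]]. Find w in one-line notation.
Reverse the RSK construction: for i from n down to 1, find the cell of Q containing i, remove the entry at that cell from P, and reverse-bump it up through P; the value ejected from row 1 is w(i).

Step i=6: Q has 6 at row 2, column 2; remove 6 from row 2 of P and reverse-bump: 6 enters row 1 and ejects 4. So w(6) = 4. P is now [[1, 6], [2], [3], [5]].
Step i=5: Q has 5 at row 4, column 1; remove 5 from row 4 of P and reverse-bump: 5 enters row 3 and ejects 3; 3 enters row 2 and ejects 2; 2 enters row 1 and ejects 1. So w(5) = 1. P is now [[2, 6], [3], [5]].
Step i=4: Q has 4 at row 3, column 1; remove 5 from row 3 of P and reverse-bump: 5 enters row 2 and ejects 3; 3 enters row 1 and ejects 2. So w(4) = 2. P is now [[3, 6], [5]].
Step i=3: Q has 3 at row 2, column 1; remove 5 from row 2 of P and reverse-bump: 5 enters row 1 and ejects 3. So w(3) = 3. P is now [[5, 6]].
Step i=2: Q has 2 at row 1, column 2; remove that cell from P, ejecting 6. So w(2) = 6. P is now [[5]].
Step i=1: Q has 1 at row 1, column 1; remove that cell from P, ejecting 5. So w(1) = 5. P is now [].

So w = 5 6 3 2 1 4.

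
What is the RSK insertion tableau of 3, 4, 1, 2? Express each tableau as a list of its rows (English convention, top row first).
After inserting 3: P = [[3]].
After inserting 4: P = [[3, 4]].
After inserting 1: P = [[1, 4], [3]].
After inserting 2: P = [[1, 2], [3, 4]].

So P = [[1, 2], [3, 4]].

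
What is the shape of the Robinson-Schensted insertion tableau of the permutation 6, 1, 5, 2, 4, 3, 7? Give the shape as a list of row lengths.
Row-insert each entry into an empty tableau.

After inserting 6: P = [[6]].
After inserting 1: P = [[1], [6]].
After inserting 5: P = [[1, 5], [6]].
After inserting 2: P = [[1, 2], [5], [6]].
After inserting 4: P = [[1, 2, 4], [5], [6]].
After inserting 3: P = [[1, 2, 3], [4], [5], [6]].
After inserting 7: P = [[1, 2, 3, 7], [4], [5], [6]].

The final insertion tableau P = [[1, 2, 3, 7], [4], [5], [6]] has shape [4, 1, 1, 1].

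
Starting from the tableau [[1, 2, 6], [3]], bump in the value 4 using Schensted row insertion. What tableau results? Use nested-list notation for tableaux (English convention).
[[1, 2, 4], [3, 6]]

In row 1, 4 replaces 6 (the leftmost entry greater than 4); 6 is bumped to row 2. 6 is appended to row 2. The new tableau is [[1, 2, 4], [3, 6]].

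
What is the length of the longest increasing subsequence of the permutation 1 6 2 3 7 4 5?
5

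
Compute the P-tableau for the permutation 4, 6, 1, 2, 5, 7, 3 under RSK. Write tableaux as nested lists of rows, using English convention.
Insert 4: appended to row 1. P = [[4]].
Insert 6: appended to row 1. P = [[4, 6]].
Insert 1: 1 bumps 4 from row 1; 4 starts row 2. P = [[1, 6], [4]].
Insert 2: 2 bumps 6 from row 1; 6 appends to row 2. P = [[1, 2], [4, 6]].
Insert 5: appended to row 1. P = [[1, 2, 5], [4, 6]].
Insert 7: appended to row 1. P = [[1, 2, 5, 7], [4, 6]].
Insert 3: 3 bumps 5 from row 1; 5 bumps 6 from row 2; 6 starts row 3. P = [[1, 2, 3, 7], [4, 5], [6]].

So P = [[1, 2, 3, 7], [4, 5], [6]].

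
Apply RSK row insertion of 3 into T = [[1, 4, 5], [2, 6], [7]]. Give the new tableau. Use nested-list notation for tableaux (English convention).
In row 1, 3 replaces 4 (the leftmost entry greater than 3); 4 is bumped to row 2. In row 2, 4 replaces 6 (the leftmost entry greater than 4); 6 is bumped to row 3. In row 3, 6 replaces 7 (the leftmost entry greater than 6); 7 is bumped to row 4. 7 starts a new row 4. The new tableau is [[1, 3, 5], [2, 4], [6], [7]].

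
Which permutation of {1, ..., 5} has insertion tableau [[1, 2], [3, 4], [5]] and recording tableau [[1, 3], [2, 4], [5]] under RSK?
Reverse the RSK construction: for i from n down to 1, find the cell of Q containing i, remove the entry at that cell from P, and reverse-bump it up through P; the value ejected from row 1 is w(i).

Step i=5: Q has 5 at row 3, column 1; remove 5 from row 3 of P and reverse-bump: 5 enters row 2 and ejects 4; 4 enters row 1 and ejects 2. So w(5) = 2. P is now [[1, 4], [3, 5]].
Step i=4: Q has 4 at row 2, column 2; remove 5 from row 2 of P and reverse-bump: 5 enters row 1 and ejects 4. So w(4) = 4. P is now [[1, 5], [3]].
Step i=3: Q has 3 at row 1, column 2; remove that cell from P, ejecting 5. So w(3) = 5. P is now [[1], [3]].
Step i=2: Q has 2 at row 2, column 1; remove 3 from row 2 of P and reverse-bump: 3 enters row 1 and ejects 1. So w(2) = 1. P is now [[3]].
Step i=1: Q has 1 at row 1, column 1; remove that cell from P, ejecting 3. So w(1) = 3. P is now [].

So w = 3 1 5 4 2.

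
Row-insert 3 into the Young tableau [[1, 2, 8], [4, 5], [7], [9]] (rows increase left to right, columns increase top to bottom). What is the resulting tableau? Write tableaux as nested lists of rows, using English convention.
In row 1, 3 replaces 8 (the leftmost entry greater than 3); 8 is bumped to row 2. 8 is appended to row 2. The new tableau is [[1, 2, 3], [4, 5, 8], [7], [9]].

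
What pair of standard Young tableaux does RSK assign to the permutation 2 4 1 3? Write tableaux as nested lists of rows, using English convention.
Insert each entry of the permutation into P by Schensted row insertion, recording in Q the position of each new cell.

Insert 2: appended to row 1. P = [[2]].
Insert 4: appended to row 1. P = [[2, 4]].
Insert 1: 1 bumps 2 from row 1; 2 starts row 2. P = [[1, 4], [2]].
Insert 3: 3 bumps 4 from row 1; 4 appends to row 2. P = [[1, 3], [2, 4]].

So P = [[1, 3], [2, 4]], Q = [[1, 2], [3, 4]].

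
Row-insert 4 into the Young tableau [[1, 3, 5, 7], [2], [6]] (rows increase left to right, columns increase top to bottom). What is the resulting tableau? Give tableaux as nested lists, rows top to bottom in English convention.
In row 1, 4 replaces 5 (the leftmost entry greater than 4); 5 is bumped to row 2. 5 is appended to row 2. The new tableau is [[1, 3, 4, 7], [2, 5], [6]].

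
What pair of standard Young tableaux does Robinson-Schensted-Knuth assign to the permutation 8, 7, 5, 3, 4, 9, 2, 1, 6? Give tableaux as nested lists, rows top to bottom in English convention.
P = [[1, 4, 6], [2, 9], [3], [5], [7], [8]], Q = [[1, 5, 6], [2, 9], [3], [4], [7], [8]]

Insert each entry of the permutation into P by Schensted row insertion, recording in Q the position of each new cell.

Insert 8: appended to row 1. P = [[8]].
Insert 7: 7 bumps 8 from row 1; 8 starts row 2. P = [[7], [8]].
Insert 5: 5 bumps 7 from row 1; 7 bumps 8 from row 2; 8 starts row 3. P = [[5], [7], [8]].
Insert 3: 3 bumps 5 from row 1; 5 bumps 7 from row 2; 7 bumps 8 from row 3; 8 starts row 4. P = [[3], [5], [7], [8]].
Insert 4: appended to row 1. P = [[3, 4], [5], [7], [8]].
Insert 9: appended to row 1. P = [[3, 4, 9], [5], [7], [8]].
Insert 2: 2 bumps 3 from row 1; 3 bumps 5 from row 2; 5 bumps 7 from row 3; 7 bumps 8 from row 4; 8 starts row 5. P = [[2, 4, 9], [3], [5], [7], [8]].
Insert 1: 1 bumps 2 from row 1; 2 bumps 3 from row 2; 3 bumps 5 from row 3; 5 bumps 7 from row 4; 7 bumps 8 from row 5; 8 starts row 6. P = [[1, 4, 9], [2], [3], [5], [7], [8]].
Insert 6: 6 bumps 9 from row 1; 9 appends to row 2. P = [[1, 4, 6], [2, 9], [3], [5], [7], [8]].

So P = [[1, 4, 6], [2, 9], [3], [5], [7], [8]], Q = [[1, 5, 6], [2, 9], [3], [4], [7], [8]].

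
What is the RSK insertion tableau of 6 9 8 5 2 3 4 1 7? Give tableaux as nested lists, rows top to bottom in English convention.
Insert 6: appended to row 1. P = [[6]].
Insert 9: appended to row 1. P = [[6, 9]].
Insert 8: 8 bumps 9 from row 1; 9 starts row 2. P = [[6, 8], [9]].
Insert 5: 5 bumps 6 from row 1; 6 bumps 9 from row 2; 9 starts row 3. P = [[5, 8], [6], [9]].
Insert 2: 2 bumps 5 from row 1; 5 bumps 6 from row 2; 6 bumps 9 from row 3; 9 starts row 4. P = [[2, 8], [5], [6], [9]].
Insert 3: 3 bumps 8 from row 1; 8 appends to row 2. P = [[2, 3], [5, 8], [6], [9]].
Insert 4: appended to row 1. P = [[2, 3, 4], [5, 8], [6], [9]].
Insert 1: 1 bumps 2 from row 1; 2 bumps 5 from row 2; 5 bumps 6 from row 3; 6 bumps 9 from row 4; 9 starts row 5. P = [[1, 3, 4], [2, 8], [5], [6], [9]].
Insert 7: appended to row 1. P = [[1, 3, 4, 7], [2, 8], [5], [6], [9]].

So P = [[1, 3, 4, 7], [2, 8], [5], [6], [9]].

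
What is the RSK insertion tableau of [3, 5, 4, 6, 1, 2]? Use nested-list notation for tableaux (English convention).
P = [[1, 2, 6], [3, 4], [5]]

Insert 3: appended to row 1. P = [[3]].
Insert 5: appended to row 1. P = [[3, 5]].
Insert 4: 4 bumps 5 from row 1; 5 starts row 2. P = [[3, 4], [5]].
Insert 6: appended to row 1. P = [[3, 4, 6], [5]].
Insert 1: 1 bumps 3 from row 1; 3 bumps 5 from row 2; 5 starts row 3. P = [[1, 4, 6], [3], [5]].
Insert 2: 2 bumps 4 from row 1; 4 appends to row 2. P = [[1, 2, 6], [3, 4], [5]].

So P = [[1, 2, 6], [3, 4], [5]].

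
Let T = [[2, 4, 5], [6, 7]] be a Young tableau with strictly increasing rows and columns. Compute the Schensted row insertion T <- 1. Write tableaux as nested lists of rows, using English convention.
[[1, 4, 5], [2, 7], [6]]

In row 1, 1 replaces 2 (the leftmost entry greater than 1); 2 is bumped to row 2. In row 2, 2 replaces 6 (the leftmost entry greater than 2); 6 is bumped to row 3. 6 starts a new row 3. The new tableau is [[1, 4, 5], [2, 7], [6]].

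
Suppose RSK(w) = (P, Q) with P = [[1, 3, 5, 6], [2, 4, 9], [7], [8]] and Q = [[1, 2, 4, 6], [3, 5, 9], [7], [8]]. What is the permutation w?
Reverse the RSK construction: for i from n down to 1, find the cell of Q containing i, remove the entry at that cell from P, and reverse-bump it up through P; the value ejected from row 1 is w(i).

Step i=9: Q has 9 at row 2, column 3; remove 9 from row 2 of P and reverse-bump: 9 enters row 1 and ejects 6. So w(9) = 6. P is now [[1, 3, 5, 9], [2, 4], [7], [8]].
Step i=8: Q has 8 at row 4, column 1; remove 8 from row 4 of P and reverse-bump: 8 enters row 3 and ejects 7; 7 enters row 2 and ejects 4; 4 enters row 1 and ejects 3. So w(8) = 3. P is now [[1, 4, 5, 9], [2, 7], [8]].
Step i=7: Q has 7 at row 3, column 1; remove 8 from row 3 of P and reverse-bump: 8 enters row 2 and ejects 7; 7 enters row 1 and ejects 5. So w(7) = 5. P is now [[1, 4, 7, 9], [2, 8]].
Step i=6: Q has 6 at row 1, column 4; remove that cell from P, ejecting 9. So w(6) = 9. P is now [[1, 4, 7], [2, 8]].
Step i=5: Q has 5 at row 2, column 2; remove 8 from row 2 of P and reverse-bump: 8 enters row 1 and ejects 7. So w(5) = 7. P is now [[1, 4, 8], [2]].
Step i=4: Q has 4 at row 1, column 3; remove that cell from P, ejecting 8. So w(4) = 8. P is now [[1, 4], [2]].
Step i=3: Q has 3 at row 2, column 1; remove 2 from row 2 of P and reverse-bump: 2 enters row 1 and ejects 1. So w(3) = 1. P is now [[2, 4]].
Step i=2: Q has 2 at row 1, column 2; remove that cell from P, ejecting 4. So w(2) = 4. P is now [[2]].
Step i=1: Q has 1 at row 1, column 1; remove that cell from P, ejecting 2. So w(1) = 2. P is now [].

So w = 2 4 1 8 7 9 5 3 6.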